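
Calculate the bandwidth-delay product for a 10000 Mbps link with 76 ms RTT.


BDP = bandwidth * RTT
= 10000 Mbps * 76 ms
= 10000 * 1e6 * 76 / 1000 bits
= 760000000 bits
= 95000000 bytes
= 92773.4375 KB
BDP = 760000000 bits (95000000 bytes)


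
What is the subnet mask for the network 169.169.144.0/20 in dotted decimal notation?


/20 means 20 network bits, 12 host bits
Binary: 11111111111111111111000000000000
Mask: 255.255.240.0


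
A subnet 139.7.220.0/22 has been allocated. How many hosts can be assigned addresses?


Host bits = 32 - 22 = 10
Total addresses = 2^10 = 1024
Usable = total - 2 (network and broadcast)
Usable hosts: 1022


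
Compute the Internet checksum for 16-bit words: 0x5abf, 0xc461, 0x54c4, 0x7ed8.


Sum all words (with carry folding):
+ 0x5abf = 0x5abf
+ 0xc461 = 0x1f21
+ 0x54c4 = 0x73e5
+ 0x7ed8 = 0xf2bd
One's complement: ~0xf2bd
Checksum = 0x0d42


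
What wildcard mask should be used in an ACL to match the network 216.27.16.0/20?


Subnet mask: 255.255.240.0
Wildcard = 255.255.255.255 - subnet mask
255 - 255 = 0
255 - 255 = 0
255 - 240 = 15
255 - 0 = 255
Wildcard: 0.0.15.255


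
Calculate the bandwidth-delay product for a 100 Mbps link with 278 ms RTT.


BDP = bandwidth * RTT
= 100 Mbps * 278 ms
= 100 * 1e6 * 278 / 1000 bits
= 27800000 bits
= 3475000 bytes
= 3393.5547 KB
BDP = 27800000 bits (3475000 bytes)


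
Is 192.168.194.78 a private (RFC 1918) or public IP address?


RFC 1918 private ranges:
  10.0.0.0/8 (10.0.0.0 - 10.255.255.255)
  172.16.0.0/12 (172.16.0.0 - 172.31.255.255)
  192.168.0.0/16 (192.168.0.0 - 192.168.255.255)
Private (in 192.168.0.0/16)


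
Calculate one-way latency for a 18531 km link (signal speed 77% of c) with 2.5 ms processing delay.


Speed = 0.77 * 3e5 km/s = 231000 km/s
Propagation delay = 18531 / 231000 = 0.0802 s = 80.2208 ms
Processing delay = 2.5 ms
Total one-way latency = 82.7208 ms


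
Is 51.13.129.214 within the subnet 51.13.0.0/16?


Subnet network: 51.13.0.0
Test IP AND mask: 51.13.0.0
Yes, 51.13.129.214 is in 51.13.0.0/16


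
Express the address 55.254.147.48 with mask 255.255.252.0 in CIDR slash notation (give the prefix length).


Binary: 11111111.11111111.11111100.00000000
Count leading 1s
Prefix: /22


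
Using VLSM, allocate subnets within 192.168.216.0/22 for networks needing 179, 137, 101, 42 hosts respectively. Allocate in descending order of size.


179 hosts -> /24 (254 usable): 192.168.216.0/24
137 hosts -> /24 (254 usable): 192.168.217.0/24
101 hosts -> /25 (126 usable): 192.168.218.0/25
42 hosts -> /26 (62 usable): 192.168.218.128/26
Allocation: 192.168.216.0/24 (179 hosts, 254 usable); 192.168.217.0/24 (137 hosts, 254 usable); 192.168.218.0/25 (101 hosts, 126 usable); 192.168.218.128/26 (42 hosts, 62 usable)


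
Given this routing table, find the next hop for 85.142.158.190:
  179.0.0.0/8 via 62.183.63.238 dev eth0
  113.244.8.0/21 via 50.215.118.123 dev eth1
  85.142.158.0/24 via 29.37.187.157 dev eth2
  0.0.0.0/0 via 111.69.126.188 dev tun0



Longest prefix match for 85.142.158.190:
  /8 179.0.0.0: no
  /21 113.244.8.0: no
  /24 85.142.158.0: MATCH
  /0 0.0.0.0: MATCH
Selected: next-hop 29.37.187.157 via eth2 (matched /24)


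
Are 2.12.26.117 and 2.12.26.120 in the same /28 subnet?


Mask: 255.255.255.240
2.12.26.117 AND mask = 2.12.26.112
2.12.26.120 AND mask = 2.12.26.112
Yes, same subnet (2.12.26.112)


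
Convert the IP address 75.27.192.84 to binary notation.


75 = 01001011
27 = 00011011
192 = 11000000
84 = 01010100
Binary: 01001011.00011011.11000000.01010100


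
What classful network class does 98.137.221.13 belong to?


First octet: 98
Binary: 01100010
0xxxxxxx -> Class A (1-126)
Class A, default mask 255.0.0.0 (/8)


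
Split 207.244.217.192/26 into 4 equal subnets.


New prefix = 26 + 2 = 28
Each subnet has 16 addresses
  207.244.217.192/28
  207.244.217.208/28
  207.244.217.224/28
  207.244.217.240/28
Subnets: 207.244.217.192/28, 207.244.217.208/28, 207.244.217.224/28, 207.244.217.240/28


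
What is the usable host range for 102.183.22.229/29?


Network: 102.183.22.224
Broadcast: 102.183.22.231
First usable = network + 1
Last usable = broadcast - 1
Range: 102.183.22.225 to 102.183.22.230


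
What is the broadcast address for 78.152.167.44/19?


Network: 78.152.160.0/19
Host bits = 13
Set all host bits to 1:
Broadcast: 78.152.191.255


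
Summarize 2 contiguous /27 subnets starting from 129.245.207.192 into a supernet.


Original prefix: /27
Number of subnets: 2 = 2^1
New prefix = 27 - 1 = 26
Supernet: 129.245.207.192/26


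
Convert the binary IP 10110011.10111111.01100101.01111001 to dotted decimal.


10110011 = 179
10111111 = 191
01100101 = 101
01111001 = 121
IP: 179.191.101.121


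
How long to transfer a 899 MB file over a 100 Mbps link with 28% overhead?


Effective throughput = 100 * (1 - 28/100) = 72 Mbps
File size in Mb = 899 * 8 = 7192 Mb
Time = 7192 / 72
Time = 99.8889 seconds


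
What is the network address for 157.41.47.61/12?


IP:   10011101.00101001.00101111.00111101
Mask: 11111111.11110000.00000000.00000000
AND operation:
Net:  10011101.00100000.00000000.00000000
Network: 157.32.0.0/12


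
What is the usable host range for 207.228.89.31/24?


Network: 207.228.89.0
Broadcast: 207.228.89.255
First usable = network + 1
Last usable = broadcast - 1
Range: 207.228.89.1 to 207.228.89.254


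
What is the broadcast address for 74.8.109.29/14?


Network: 74.8.0.0/14
Host bits = 18
Set all host bits to 1:
Broadcast: 74.11.255.255


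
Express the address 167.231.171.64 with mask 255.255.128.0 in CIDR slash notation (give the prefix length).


Binary: 11111111.11111111.10000000.00000000
Count leading 1s
Prefix: /17


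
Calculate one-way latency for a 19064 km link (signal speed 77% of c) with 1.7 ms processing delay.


Speed = 0.77 * 3e5 km/s = 231000 km/s
Propagation delay = 19064 / 231000 = 0.0825 s = 82.5281 ms
Processing delay = 1.7 ms
Total one-way latency = 84.2281 ms


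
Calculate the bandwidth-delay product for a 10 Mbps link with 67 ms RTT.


BDP = bandwidth * RTT
= 10 Mbps * 67 ms
= 10 * 1e6 * 67 / 1000 bits
= 670000 bits
= 83750 bytes
= 81.7871 KB
BDP = 670000 bits (83750 bytes)


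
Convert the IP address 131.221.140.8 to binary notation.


131 = 10000011
221 = 11011101
140 = 10001100
8 = 00001000
Binary: 10000011.11011101.10001100.00001000


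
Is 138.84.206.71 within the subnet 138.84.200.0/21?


Subnet network: 138.84.200.0
Test IP AND mask: 138.84.200.0
Yes, 138.84.206.71 is in 138.84.200.0/21


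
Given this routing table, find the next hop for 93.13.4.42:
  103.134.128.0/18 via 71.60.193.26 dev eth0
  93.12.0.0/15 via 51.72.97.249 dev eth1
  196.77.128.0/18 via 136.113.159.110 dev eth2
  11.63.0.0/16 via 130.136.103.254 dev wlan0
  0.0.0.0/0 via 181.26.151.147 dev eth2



Longest prefix match for 93.13.4.42:
  /18 103.134.128.0: no
  /15 93.12.0.0: MATCH
  /18 196.77.128.0: no
  /16 11.63.0.0: no
  /0 0.0.0.0: MATCH
Selected: next-hop 51.72.97.249 via eth1 (matched /15)


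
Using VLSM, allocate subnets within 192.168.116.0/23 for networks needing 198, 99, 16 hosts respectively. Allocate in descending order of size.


198 hosts -> /24 (254 usable): 192.168.116.0/24
99 hosts -> /25 (126 usable): 192.168.117.0/25
16 hosts -> /27 (30 usable): 192.168.117.128/27
Allocation: 192.168.116.0/24 (198 hosts, 254 usable); 192.168.117.0/25 (99 hosts, 126 usable); 192.168.117.128/27 (16 hosts, 30 usable)


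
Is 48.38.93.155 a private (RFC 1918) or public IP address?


RFC 1918 private ranges:
  10.0.0.0/8 (10.0.0.0 - 10.255.255.255)
  172.16.0.0/12 (172.16.0.0 - 172.31.255.255)
  192.168.0.0/16 (192.168.0.0 - 192.168.255.255)
Public (not in any RFC 1918 range)


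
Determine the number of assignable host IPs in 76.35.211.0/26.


Host bits = 32 - 26 = 6
Total addresses = 2^6 = 64
Usable = total - 2 (network and broadcast)
Usable hosts: 62


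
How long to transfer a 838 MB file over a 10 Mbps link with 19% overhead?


Effective throughput = 10 * (1 - 19/100) = 8.1 Mbps
File size in Mb = 838 * 8 = 6704 Mb
Time = 6704 / 8.1
Time = 827.6543 seconds


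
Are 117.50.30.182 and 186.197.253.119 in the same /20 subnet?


Mask: 255.255.240.0
117.50.30.182 AND mask = 117.50.16.0
186.197.253.119 AND mask = 186.197.240.0
No, different subnets (117.50.16.0 vs 186.197.240.0)


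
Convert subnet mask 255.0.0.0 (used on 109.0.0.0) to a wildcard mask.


Subnet mask: 255.0.0.0
Wildcard = 255.255.255.255 - subnet mask
255 - 255 = 0
255 - 0 = 255
255 - 0 = 255
255 - 0 = 255
Wildcard: 0.255.255.255


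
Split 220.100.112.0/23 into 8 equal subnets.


New prefix = 23 + 3 = 26
Each subnet has 64 addresses
  220.100.112.0/26
  220.100.112.64/26
  220.100.112.128/26
  220.100.112.192/26
  220.100.113.0/26
  220.100.113.64/26
  220.100.113.128/26
  220.100.113.192/26
Subnets: 220.100.112.0/26, 220.100.112.64/26, 220.100.112.128/26, 220.100.112.192/26, 220.100.113.0/26, 220.100.113.64/26, 220.100.113.128/26, 220.100.113.192/26


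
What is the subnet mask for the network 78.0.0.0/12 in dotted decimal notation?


/12 means 12 network bits, 20 host bits
Binary: 11111111111100000000000000000000
Mask: 255.240.0.0


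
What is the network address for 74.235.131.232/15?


IP:   01001010.11101011.10000011.11101000
Mask: 11111111.11111110.00000000.00000000
AND operation:
Net:  01001010.11101010.00000000.00000000
Network: 74.234.0.0/15


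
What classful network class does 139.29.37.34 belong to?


First octet: 139
Binary: 10001011
10xxxxxx -> Class B (128-191)
Class B, default mask 255.255.0.0 (/16)


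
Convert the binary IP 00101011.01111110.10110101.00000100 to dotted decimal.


00101011 = 43
01111110 = 126
10110101 = 181
00000100 = 4
IP: 43.126.181.4


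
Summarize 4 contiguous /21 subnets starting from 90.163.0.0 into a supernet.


Original prefix: /21
Number of subnets: 4 = 2^2
New prefix = 21 - 2 = 19
Supernet: 90.163.0.0/19


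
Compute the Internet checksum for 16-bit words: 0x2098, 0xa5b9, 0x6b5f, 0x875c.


Sum all words (with carry folding):
+ 0x2098 = 0x2098
+ 0xa5b9 = 0xc651
+ 0x6b5f = 0x31b1
+ 0x875c = 0xb90d
One's complement: ~0xb90d
Checksum = 0x46f2


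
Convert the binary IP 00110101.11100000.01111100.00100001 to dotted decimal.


00110101 = 53
11100000 = 224
01111100 = 124
00100001 = 33
IP: 53.224.124.33


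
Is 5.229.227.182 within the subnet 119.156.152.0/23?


Subnet network: 119.156.152.0
Test IP AND mask: 5.229.226.0
No, 5.229.227.182 is not in 119.156.152.0/23


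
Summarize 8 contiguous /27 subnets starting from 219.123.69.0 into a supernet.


Original prefix: /27
Number of subnets: 8 = 2^3
New prefix = 27 - 3 = 24
Supernet: 219.123.69.0/24


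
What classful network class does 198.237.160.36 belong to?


First octet: 198
Binary: 11000110
110xxxxx -> Class C (192-223)
Class C, default mask 255.255.255.0 (/24)


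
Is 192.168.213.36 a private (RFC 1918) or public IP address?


RFC 1918 private ranges:
  10.0.0.0/8 (10.0.0.0 - 10.255.255.255)
  172.16.0.0/12 (172.16.0.0 - 172.31.255.255)
  192.168.0.0/16 (192.168.0.0 - 192.168.255.255)
Private (in 192.168.0.0/16)


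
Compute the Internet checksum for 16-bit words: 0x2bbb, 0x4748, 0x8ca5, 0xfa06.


Sum all words (with carry folding):
+ 0x2bbb = 0x2bbb
+ 0x4748 = 0x7303
+ 0x8ca5 = 0xffa8
+ 0xfa06 = 0xf9af
One's complement: ~0xf9af
Checksum = 0x0650


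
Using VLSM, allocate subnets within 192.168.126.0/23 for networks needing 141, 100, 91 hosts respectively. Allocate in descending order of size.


141 hosts -> /24 (254 usable): 192.168.126.0/24
100 hosts -> /25 (126 usable): 192.168.127.0/25
91 hosts -> /25 (126 usable): 192.168.127.128/25
Allocation: 192.168.126.0/24 (141 hosts, 254 usable); 192.168.127.0/25 (100 hosts, 126 usable); 192.168.127.128/25 (91 hosts, 126 usable)


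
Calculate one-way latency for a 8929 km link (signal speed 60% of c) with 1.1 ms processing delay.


Speed = 0.6 * 3e5 km/s = 180000 km/s
Propagation delay = 8929 / 180000 = 0.0496 s = 49.6056 ms
Processing delay = 1.1 ms
Total one-way latency = 50.7056 ms


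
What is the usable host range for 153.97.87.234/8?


Network: 153.0.0.0
Broadcast: 153.255.255.255
First usable = network + 1
Last usable = broadcast - 1
Range: 153.0.0.1 to 153.255.255.254


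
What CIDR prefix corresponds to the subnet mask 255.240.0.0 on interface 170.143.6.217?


Binary: 11111111.11110000.00000000.00000000
Count leading 1s
Prefix: /12


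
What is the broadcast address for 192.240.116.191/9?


Network: 192.128.0.0/9
Host bits = 23
Set all host bits to 1:
Broadcast: 192.255.255.255


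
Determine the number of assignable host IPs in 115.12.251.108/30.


Host bits = 32 - 30 = 2
Total addresses = 2^2 = 4
Usable = total - 2 (network and broadcast)
Usable hosts: 2


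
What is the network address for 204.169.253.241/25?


IP:   11001100.10101001.11111101.11110001
Mask: 11111111.11111111.11111111.10000000
AND operation:
Net:  11001100.10101001.11111101.10000000
Network: 204.169.253.128/25


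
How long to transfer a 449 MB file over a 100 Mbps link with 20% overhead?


Effective throughput = 100 * (1 - 20/100) = 80 Mbps
File size in Mb = 449 * 8 = 3592 Mb
Time = 3592 / 80
Time = 44.9 seconds


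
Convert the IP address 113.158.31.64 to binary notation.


113 = 01110001
158 = 10011110
31 = 00011111
64 = 01000000
Binary: 01110001.10011110.00011111.01000000


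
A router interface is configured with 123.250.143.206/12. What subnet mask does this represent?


/12 means 12 network bits, 20 host bits
Binary: 11111111111100000000000000000000
Mask: 255.240.0.0


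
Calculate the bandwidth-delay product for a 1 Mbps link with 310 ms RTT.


BDP = bandwidth * RTT
= 1 Mbps * 310 ms
= 1 * 1e6 * 310 / 1000 bits
= 310000 bits
= 38750 bytes
= 37.8418 KB
BDP = 310000 bits (38750 bytes)


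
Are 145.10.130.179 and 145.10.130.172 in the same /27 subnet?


Mask: 255.255.255.224
145.10.130.179 AND mask = 145.10.130.160
145.10.130.172 AND mask = 145.10.130.160
Yes, same subnet (145.10.130.160)


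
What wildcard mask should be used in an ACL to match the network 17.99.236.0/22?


Subnet mask: 255.255.252.0
Wildcard = 255.255.255.255 - subnet mask
255 - 255 = 0
255 - 255 = 0
255 - 252 = 3
255 - 0 = 255
Wildcard: 0.0.3.255


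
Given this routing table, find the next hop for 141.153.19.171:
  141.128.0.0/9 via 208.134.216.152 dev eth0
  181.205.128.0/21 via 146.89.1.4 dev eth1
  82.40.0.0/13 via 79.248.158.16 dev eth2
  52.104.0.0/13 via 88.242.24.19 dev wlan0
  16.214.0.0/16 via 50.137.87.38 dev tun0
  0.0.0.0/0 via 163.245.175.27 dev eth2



Longest prefix match for 141.153.19.171:
  /9 141.128.0.0: MATCH
  /21 181.205.128.0: no
  /13 82.40.0.0: no
  /13 52.104.0.0: no
  /16 16.214.0.0: no
  /0 0.0.0.0: MATCH
Selected: next-hop 208.134.216.152 via eth0 (matched /9)


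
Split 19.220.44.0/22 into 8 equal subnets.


New prefix = 22 + 3 = 25
Each subnet has 128 addresses
  19.220.44.0/25
  19.220.44.128/25
  19.220.45.0/25
  19.220.45.128/25
  19.220.46.0/25
  19.220.46.128/25
  19.220.47.0/25
  19.220.47.128/25
Subnets: 19.220.44.0/25, 19.220.44.128/25, 19.220.45.0/25, 19.220.45.128/25, 19.220.46.0/25, 19.220.46.128/25, 19.220.47.0/25, 19.220.47.128/25


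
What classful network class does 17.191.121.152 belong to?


First octet: 17
Binary: 00010001
0xxxxxxx -> Class A (1-126)
Class A, default mask 255.0.0.0 (/8)


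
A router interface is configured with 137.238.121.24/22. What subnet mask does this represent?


/22 means 22 network bits, 10 host bits
Binary: 11111111111111111111110000000000
Mask: 255.255.252.0


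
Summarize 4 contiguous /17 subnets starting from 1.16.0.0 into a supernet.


Original prefix: /17
Number of subnets: 4 = 2^2
New prefix = 17 - 2 = 15
Supernet: 1.16.0.0/15


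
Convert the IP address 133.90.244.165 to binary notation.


133 = 10000101
90 = 01011010
244 = 11110100
165 = 10100101
Binary: 10000101.01011010.11110100.10100101


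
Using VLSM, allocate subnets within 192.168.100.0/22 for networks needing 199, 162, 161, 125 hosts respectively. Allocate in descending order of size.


199 hosts -> /24 (254 usable): 192.168.100.0/24
162 hosts -> /24 (254 usable): 192.168.101.0/24
161 hosts -> /24 (254 usable): 192.168.102.0/24
125 hosts -> /25 (126 usable): 192.168.103.0/25
Allocation: 192.168.100.0/24 (199 hosts, 254 usable); 192.168.101.0/24 (162 hosts, 254 usable); 192.168.102.0/24 (161 hosts, 254 usable); 192.168.103.0/25 (125 hosts, 126 usable)


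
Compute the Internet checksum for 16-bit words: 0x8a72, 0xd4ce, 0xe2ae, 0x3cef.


Sum all words (with carry folding):
+ 0x8a72 = 0x8a72
+ 0xd4ce = 0x5f41
+ 0xe2ae = 0x41f0
+ 0x3cef = 0x7edf
One's complement: ~0x7edf
Checksum = 0x8120


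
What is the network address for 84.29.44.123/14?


IP:   01010100.00011101.00101100.01111011
Mask: 11111111.11111100.00000000.00000000
AND operation:
Net:  01010100.00011100.00000000.00000000
Network: 84.28.0.0/14


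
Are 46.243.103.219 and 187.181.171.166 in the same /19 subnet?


Mask: 255.255.224.0
46.243.103.219 AND mask = 46.243.96.0
187.181.171.166 AND mask = 187.181.160.0
No, different subnets (46.243.96.0 vs 187.181.160.0)


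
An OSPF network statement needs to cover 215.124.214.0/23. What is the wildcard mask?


Subnet mask: 255.255.254.0
Wildcard = 255.255.255.255 - subnet mask
255 - 255 = 0
255 - 255 = 0
255 - 254 = 1
255 - 0 = 255
Wildcard: 0.0.1.255


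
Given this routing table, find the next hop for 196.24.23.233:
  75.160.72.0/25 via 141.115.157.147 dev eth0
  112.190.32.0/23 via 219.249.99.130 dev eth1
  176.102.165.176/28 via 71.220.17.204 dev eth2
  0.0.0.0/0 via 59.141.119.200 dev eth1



Longest prefix match for 196.24.23.233:
  /25 75.160.72.0: no
  /23 112.190.32.0: no
  /28 176.102.165.176: no
  /0 0.0.0.0: MATCH
Selected: next-hop 59.141.119.200 via eth1 (matched /0)


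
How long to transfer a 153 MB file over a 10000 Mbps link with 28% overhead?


Effective throughput = 10000 * (1 - 28/100) = 7200 Mbps
File size in Mb = 153 * 8 = 1224 Mb
Time = 1224 / 7200
Time = 0.17 seconds


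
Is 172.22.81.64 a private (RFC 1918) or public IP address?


RFC 1918 private ranges:
  10.0.0.0/8 (10.0.0.0 - 10.255.255.255)
  172.16.0.0/12 (172.16.0.0 - 172.31.255.255)
  192.168.0.0/16 (192.168.0.0 - 192.168.255.255)
Private (in 172.16.0.0/12)


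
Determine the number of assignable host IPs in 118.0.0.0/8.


Host bits = 32 - 8 = 24
Total addresses = 2^24 = 16777216
Usable = total - 2 (network and broadcast)
Usable hosts: 16777214


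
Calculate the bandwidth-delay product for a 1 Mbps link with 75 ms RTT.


BDP = bandwidth * RTT
= 1 Mbps * 75 ms
= 1 * 1e6 * 75 / 1000 bits
= 75000 bits
= 9375 bytes
= 9.1553 KB
BDP = 75000 bits (9375 bytes)


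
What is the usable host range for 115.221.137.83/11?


Network: 115.192.0.0
Broadcast: 115.223.255.255
First usable = network + 1
Last usable = broadcast - 1
Range: 115.192.0.1 to 115.223.255.254


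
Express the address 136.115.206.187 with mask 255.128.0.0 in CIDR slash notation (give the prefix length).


Binary: 11111111.10000000.00000000.00000000
Count leading 1s
Prefix: /9


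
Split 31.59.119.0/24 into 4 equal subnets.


New prefix = 24 + 2 = 26
Each subnet has 64 addresses
  31.59.119.0/26
  31.59.119.64/26
  31.59.119.128/26
  31.59.119.192/26
Subnets: 31.59.119.0/26, 31.59.119.64/26, 31.59.119.128/26, 31.59.119.192/26


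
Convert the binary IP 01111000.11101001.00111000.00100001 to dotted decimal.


01111000 = 120
11101001 = 233
00111000 = 56
00100001 = 33
IP: 120.233.56.33


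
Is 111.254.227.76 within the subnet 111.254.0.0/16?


Subnet network: 111.254.0.0
Test IP AND mask: 111.254.0.0
Yes, 111.254.227.76 is in 111.254.0.0/16


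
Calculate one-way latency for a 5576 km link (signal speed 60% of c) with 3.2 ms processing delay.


Speed = 0.6 * 3e5 km/s = 180000 km/s
Propagation delay = 5576 / 180000 = 0.031 s = 30.9778 ms
Processing delay = 3.2 ms
Total one-way latency = 34.1778 ms


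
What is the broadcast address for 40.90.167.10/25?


Network: 40.90.167.0/25
Host bits = 7
Set all host bits to 1:
Broadcast: 40.90.167.127


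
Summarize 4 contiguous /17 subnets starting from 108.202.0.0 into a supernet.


Original prefix: /17
Number of subnets: 4 = 2^2
New prefix = 17 - 2 = 15
Supernet: 108.202.0.0/15


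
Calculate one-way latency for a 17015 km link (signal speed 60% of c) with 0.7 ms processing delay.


Speed = 0.6 * 3e5 km/s = 180000 km/s
Propagation delay = 17015 / 180000 = 0.0945 s = 94.5278 ms
Processing delay = 0.7 ms
Total one-way latency = 95.2278 ms


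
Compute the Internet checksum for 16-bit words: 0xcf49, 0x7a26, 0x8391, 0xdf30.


Sum all words (with carry folding):
+ 0xcf49 = 0xcf49
+ 0x7a26 = 0x4970
+ 0x8391 = 0xcd01
+ 0xdf30 = 0xac32
One's complement: ~0xac32
Checksum = 0x53cd


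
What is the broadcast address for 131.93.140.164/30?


Network: 131.93.140.164/30
Host bits = 2
Set all host bits to 1:
Broadcast: 131.93.140.167


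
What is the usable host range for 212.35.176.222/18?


Network: 212.35.128.0
Broadcast: 212.35.191.255
First usable = network + 1
Last usable = broadcast - 1
Range: 212.35.128.1 to 212.35.191.254


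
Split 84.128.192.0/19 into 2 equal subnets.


New prefix = 19 + 1 = 20
Each subnet has 4096 addresses
  84.128.192.0/20
  84.128.208.0/20
Subnets: 84.128.192.0/20, 84.128.208.0/20


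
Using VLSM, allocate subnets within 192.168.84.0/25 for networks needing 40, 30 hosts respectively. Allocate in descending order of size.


40 hosts -> /26 (62 usable): 192.168.84.0/26
30 hosts -> /27 (30 usable): 192.168.84.64/27
Allocation: 192.168.84.0/26 (40 hosts, 62 usable); 192.168.84.64/27 (30 hosts, 30 usable)


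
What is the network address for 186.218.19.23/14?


IP:   10111010.11011010.00010011.00010111
Mask: 11111111.11111100.00000000.00000000
AND operation:
Net:  10111010.11011000.00000000.00000000
Network: 186.216.0.0/14


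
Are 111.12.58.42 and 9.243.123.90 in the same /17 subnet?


Mask: 255.255.128.0
111.12.58.42 AND mask = 111.12.0.0
9.243.123.90 AND mask = 9.243.0.0
No, different subnets (111.12.0.0 vs 9.243.0.0)


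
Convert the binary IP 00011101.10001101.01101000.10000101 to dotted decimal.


00011101 = 29
10001101 = 141
01101000 = 104
10000101 = 133
IP: 29.141.104.133


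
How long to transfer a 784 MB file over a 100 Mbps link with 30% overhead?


Effective throughput = 100 * (1 - 30/100) = 70 Mbps
File size in Mb = 784 * 8 = 6272 Mb
Time = 6272 / 70
Time = 89.6 seconds


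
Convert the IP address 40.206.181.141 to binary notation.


40 = 00101000
206 = 11001110
181 = 10110101
141 = 10001101
Binary: 00101000.11001110.10110101.10001101


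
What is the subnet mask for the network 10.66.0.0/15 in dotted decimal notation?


/15 means 15 network bits, 17 host bits
Binary: 11111111111111100000000000000000
Mask: 255.254.0.0


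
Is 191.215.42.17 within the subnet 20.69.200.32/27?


Subnet network: 20.69.200.32
Test IP AND mask: 191.215.42.0
No, 191.215.42.17 is not in 20.69.200.32/27


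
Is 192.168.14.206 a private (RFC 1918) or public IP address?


RFC 1918 private ranges:
  10.0.0.0/8 (10.0.0.0 - 10.255.255.255)
  172.16.0.0/12 (172.16.0.0 - 172.31.255.255)
  192.168.0.0/16 (192.168.0.0 - 192.168.255.255)
Private (in 192.168.0.0/16)


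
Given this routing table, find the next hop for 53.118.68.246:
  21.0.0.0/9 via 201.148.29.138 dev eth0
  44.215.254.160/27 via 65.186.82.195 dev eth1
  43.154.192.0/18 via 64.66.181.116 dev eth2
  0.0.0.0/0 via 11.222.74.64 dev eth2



Longest prefix match for 53.118.68.246:
  /9 21.0.0.0: no
  /27 44.215.254.160: no
  /18 43.154.192.0: no
  /0 0.0.0.0: MATCH
Selected: next-hop 11.222.74.64 via eth2 (matched /0)


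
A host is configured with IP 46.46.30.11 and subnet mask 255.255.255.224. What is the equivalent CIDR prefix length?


Binary: 11111111.11111111.11111111.11100000
Count leading 1s
Prefix: /27


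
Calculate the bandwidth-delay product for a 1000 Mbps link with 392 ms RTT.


BDP = bandwidth * RTT
= 1000 Mbps * 392 ms
= 1000 * 1e6 * 392 / 1000 bits
= 392000000 bits
= 49000000 bytes
= 47851.5625 KB
BDP = 392000000 bits (49000000 bytes)


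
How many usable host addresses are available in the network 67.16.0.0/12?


Host bits = 32 - 12 = 20
Total addresses = 2^20 = 1048576
Usable = total - 2 (network and broadcast)
Usable hosts: 1048574


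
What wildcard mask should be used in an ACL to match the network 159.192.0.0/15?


Subnet mask: 255.254.0.0
Wildcard = 255.255.255.255 - subnet mask
255 - 255 = 0
255 - 254 = 1
255 - 0 = 255
255 - 0 = 255
Wildcard: 0.1.255.255


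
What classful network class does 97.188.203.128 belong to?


First octet: 97
Binary: 01100001
0xxxxxxx -> Class A (1-126)
Class A, default mask 255.0.0.0 (/8)


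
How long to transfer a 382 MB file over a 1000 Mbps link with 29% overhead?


Effective throughput = 1000 * (1 - 29/100) = 710 Mbps
File size in Mb = 382 * 8 = 3056 Mb
Time = 3056 / 710
Time = 4.3042 seconds


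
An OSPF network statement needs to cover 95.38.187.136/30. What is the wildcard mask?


Subnet mask: 255.255.255.252
Wildcard = 255.255.255.255 - subnet mask
255 - 255 = 0
255 - 255 = 0
255 - 255 = 0
255 - 252 = 3
Wildcard: 0.0.0.3


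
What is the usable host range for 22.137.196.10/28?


Network: 22.137.196.0
Broadcast: 22.137.196.15
First usable = network + 1
Last usable = broadcast - 1
Range: 22.137.196.1 to 22.137.196.14


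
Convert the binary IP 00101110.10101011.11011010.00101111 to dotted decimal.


00101110 = 46
10101011 = 171
11011010 = 218
00101111 = 47
IP: 46.171.218.47


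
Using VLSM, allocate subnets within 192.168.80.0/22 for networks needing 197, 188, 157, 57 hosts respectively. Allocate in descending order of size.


197 hosts -> /24 (254 usable): 192.168.80.0/24
188 hosts -> /24 (254 usable): 192.168.81.0/24
157 hosts -> /24 (254 usable): 192.168.82.0/24
57 hosts -> /26 (62 usable): 192.168.83.0/26
Allocation: 192.168.80.0/24 (197 hosts, 254 usable); 192.168.81.0/24 (188 hosts, 254 usable); 192.168.82.0/24 (157 hosts, 254 usable); 192.168.83.0/26 (57 hosts, 62 usable)


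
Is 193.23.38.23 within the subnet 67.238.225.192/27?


Subnet network: 67.238.225.192
Test IP AND mask: 193.23.38.0
No, 193.23.38.23 is not in 67.238.225.192/27


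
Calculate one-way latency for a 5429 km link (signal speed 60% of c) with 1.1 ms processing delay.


Speed = 0.6 * 3e5 km/s = 180000 km/s
Propagation delay = 5429 / 180000 = 0.0302 s = 30.1611 ms
Processing delay = 1.1 ms
Total one-way latency = 31.2611 ms


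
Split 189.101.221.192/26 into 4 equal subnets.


New prefix = 26 + 2 = 28
Each subnet has 16 addresses
  189.101.221.192/28
  189.101.221.208/28
  189.101.221.224/28
  189.101.221.240/28
Subnets: 189.101.221.192/28, 189.101.221.208/28, 189.101.221.224/28, 189.101.221.240/28


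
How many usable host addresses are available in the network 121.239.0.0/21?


Host bits = 32 - 21 = 11
Total addresses = 2^11 = 2048
Usable = total - 2 (network and broadcast)
Usable hosts: 2046


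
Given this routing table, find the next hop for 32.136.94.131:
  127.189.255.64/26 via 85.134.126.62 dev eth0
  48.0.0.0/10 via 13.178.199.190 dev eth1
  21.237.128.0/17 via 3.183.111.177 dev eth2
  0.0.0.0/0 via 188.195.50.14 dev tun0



Longest prefix match for 32.136.94.131:
  /26 127.189.255.64: no
  /10 48.0.0.0: no
  /17 21.237.128.0: no
  /0 0.0.0.0: MATCH
Selected: next-hop 188.195.50.14 via tun0 (matched /0)


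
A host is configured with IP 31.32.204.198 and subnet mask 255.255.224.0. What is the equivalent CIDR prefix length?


Binary: 11111111.11111111.11100000.00000000
Count leading 1s
Prefix: /19


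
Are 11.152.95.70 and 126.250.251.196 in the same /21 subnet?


Mask: 255.255.248.0
11.152.95.70 AND mask = 11.152.88.0
126.250.251.196 AND mask = 126.250.248.0
No, different subnets (11.152.88.0 vs 126.250.248.0)


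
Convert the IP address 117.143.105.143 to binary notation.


117 = 01110101
143 = 10001111
105 = 01101001
143 = 10001111
Binary: 01110101.10001111.01101001.10001111


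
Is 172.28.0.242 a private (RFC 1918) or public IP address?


RFC 1918 private ranges:
  10.0.0.0/8 (10.0.0.0 - 10.255.255.255)
  172.16.0.0/12 (172.16.0.0 - 172.31.255.255)
  192.168.0.0/16 (192.168.0.0 - 192.168.255.255)
Private (in 172.16.0.0/12)


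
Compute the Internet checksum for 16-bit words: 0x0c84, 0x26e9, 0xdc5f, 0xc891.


Sum all words (with carry folding):
+ 0x0c84 = 0x0c84
+ 0x26e9 = 0x336d
+ 0xdc5f = 0x0fcd
+ 0xc891 = 0xd85e
One's complement: ~0xd85e
Checksum = 0x27a1


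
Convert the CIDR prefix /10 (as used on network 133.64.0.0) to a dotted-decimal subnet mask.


/10 means 10 network bits, 22 host bits
Binary: 11111111110000000000000000000000
Mask: 255.192.0.0


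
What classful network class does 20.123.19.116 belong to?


First octet: 20
Binary: 00010100
0xxxxxxx -> Class A (1-126)
Class A, default mask 255.0.0.0 (/8)


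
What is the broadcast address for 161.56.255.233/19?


Network: 161.56.224.0/19
Host bits = 13
Set all host bits to 1:
Broadcast: 161.56.255.255


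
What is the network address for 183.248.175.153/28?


IP:   10110111.11111000.10101111.10011001
Mask: 11111111.11111111.11111111.11110000
AND operation:
Net:  10110111.11111000.10101111.10010000
Network: 183.248.175.144/28


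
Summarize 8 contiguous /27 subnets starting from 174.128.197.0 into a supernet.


Original prefix: /27
Number of subnets: 8 = 2^3
New prefix = 27 - 3 = 24
Supernet: 174.128.197.0/24


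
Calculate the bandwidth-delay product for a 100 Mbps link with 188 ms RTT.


BDP = bandwidth * RTT
= 100 Mbps * 188 ms
= 100 * 1e6 * 188 / 1000 bits
= 18800000 bits
= 2350000 bytes
= 2294.9219 KB
BDP = 18800000 bits (2350000 bytes)


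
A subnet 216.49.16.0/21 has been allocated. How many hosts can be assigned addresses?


Host bits = 32 - 21 = 11
Total addresses = 2^11 = 2048
Usable = total - 2 (network and broadcast)
Usable hosts: 2046


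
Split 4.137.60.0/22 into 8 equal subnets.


New prefix = 22 + 3 = 25
Each subnet has 128 addresses
  4.137.60.0/25
  4.137.60.128/25
  4.137.61.0/25
  4.137.61.128/25
  4.137.62.0/25
  4.137.62.128/25
  4.137.63.0/25
  4.137.63.128/25
Subnets: 4.137.60.0/25, 4.137.60.128/25, 4.137.61.0/25, 4.137.61.128/25, 4.137.62.0/25, 4.137.62.128/25, 4.137.63.0/25, 4.137.63.128/25


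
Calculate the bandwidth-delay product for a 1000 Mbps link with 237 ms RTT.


BDP = bandwidth * RTT
= 1000 Mbps * 237 ms
= 1000 * 1e6 * 237 / 1000 bits
= 237000000 bits
= 29625000 bytes
= 28930.6641 KB
BDP = 237000000 bits (29625000 bytes)


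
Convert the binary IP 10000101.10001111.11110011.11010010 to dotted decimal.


10000101 = 133
10001111 = 143
11110011 = 243
11010010 = 210
IP: 133.143.243.210


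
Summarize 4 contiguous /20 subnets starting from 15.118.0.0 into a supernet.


Original prefix: /20
Number of subnets: 4 = 2^2
New prefix = 20 - 2 = 18
Supernet: 15.118.0.0/18


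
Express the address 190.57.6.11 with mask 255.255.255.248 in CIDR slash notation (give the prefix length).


Binary: 11111111.11111111.11111111.11111000
Count leading 1s
Prefix: /29


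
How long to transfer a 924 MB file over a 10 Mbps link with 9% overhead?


Effective throughput = 10 * (1 - 9/100) = 9.1 Mbps
File size in Mb = 924 * 8 = 7392 Mb
Time = 7392 / 9.1
Time = 812.3077 seconds


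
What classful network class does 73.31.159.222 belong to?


First octet: 73
Binary: 01001001
0xxxxxxx -> Class A (1-126)
Class A, default mask 255.0.0.0 (/8)


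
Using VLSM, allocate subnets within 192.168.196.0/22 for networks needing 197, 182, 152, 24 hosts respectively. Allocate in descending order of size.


197 hosts -> /24 (254 usable): 192.168.196.0/24
182 hosts -> /24 (254 usable): 192.168.197.0/24
152 hosts -> /24 (254 usable): 192.168.198.0/24
24 hosts -> /27 (30 usable): 192.168.199.0/27
Allocation: 192.168.196.0/24 (197 hosts, 254 usable); 192.168.197.0/24 (182 hosts, 254 usable); 192.168.198.0/24 (152 hosts, 254 usable); 192.168.199.0/27 (24 hosts, 30 usable)


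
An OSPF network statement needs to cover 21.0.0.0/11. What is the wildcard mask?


Subnet mask: 255.224.0.0
Wildcard = 255.255.255.255 - subnet mask
255 - 255 = 0
255 - 224 = 31
255 - 0 = 255
255 - 0 = 255
Wildcard: 0.31.255.255


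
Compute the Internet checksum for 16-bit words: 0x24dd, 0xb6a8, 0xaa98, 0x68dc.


Sum all words (with carry folding):
+ 0x24dd = 0x24dd
+ 0xb6a8 = 0xdb85
+ 0xaa98 = 0x861e
+ 0x68dc = 0xeefa
One's complement: ~0xeefa
Checksum = 0x1105


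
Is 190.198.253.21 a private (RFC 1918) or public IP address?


RFC 1918 private ranges:
  10.0.0.0/8 (10.0.0.0 - 10.255.255.255)
  172.16.0.0/12 (172.16.0.0 - 172.31.255.255)
  192.168.0.0/16 (192.168.0.0 - 192.168.255.255)
Public (not in any RFC 1918 range)


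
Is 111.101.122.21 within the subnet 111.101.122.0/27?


Subnet network: 111.101.122.0
Test IP AND mask: 111.101.122.0
Yes, 111.101.122.21 is in 111.101.122.0/27


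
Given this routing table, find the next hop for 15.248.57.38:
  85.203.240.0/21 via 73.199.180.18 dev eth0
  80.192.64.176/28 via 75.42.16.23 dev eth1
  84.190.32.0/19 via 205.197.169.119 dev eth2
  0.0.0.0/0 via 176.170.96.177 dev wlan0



Longest prefix match for 15.248.57.38:
  /21 85.203.240.0: no
  /28 80.192.64.176: no
  /19 84.190.32.0: no
  /0 0.0.0.0: MATCH
Selected: next-hop 176.170.96.177 via wlan0 (matched /0)


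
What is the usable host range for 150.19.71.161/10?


Network: 150.0.0.0
Broadcast: 150.63.255.255
First usable = network + 1
Last usable = broadcast - 1
Range: 150.0.0.1 to 150.63.255.254


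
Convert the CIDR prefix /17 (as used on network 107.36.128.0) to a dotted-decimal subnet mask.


/17 means 17 network bits, 15 host bits
Binary: 11111111111111111000000000000000
Mask: 255.255.128.0


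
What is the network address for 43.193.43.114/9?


IP:   00101011.11000001.00101011.01110010
Mask: 11111111.10000000.00000000.00000000
AND operation:
Net:  00101011.10000000.00000000.00000000
Network: 43.128.0.0/9


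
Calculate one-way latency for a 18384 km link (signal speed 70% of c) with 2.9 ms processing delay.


Speed = 0.7 * 3e5 km/s = 210000 km/s
Propagation delay = 18384 / 210000 = 0.0875 s = 87.5429 ms
Processing delay = 2.9 ms
Total one-way latency = 90.4429 ms


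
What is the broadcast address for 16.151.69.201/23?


Network: 16.151.68.0/23
Host bits = 9
Set all host bits to 1:
Broadcast: 16.151.69.255


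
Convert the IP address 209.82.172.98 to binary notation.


209 = 11010001
82 = 01010010
172 = 10101100
98 = 01100010
Binary: 11010001.01010010.10101100.01100010


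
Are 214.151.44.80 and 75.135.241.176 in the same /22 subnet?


Mask: 255.255.252.0
214.151.44.80 AND mask = 214.151.44.0
75.135.241.176 AND mask = 75.135.240.0
No, different subnets (214.151.44.0 vs 75.135.240.0)


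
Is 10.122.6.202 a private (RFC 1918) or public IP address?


RFC 1918 private ranges:
  10.0.0.0/8 (10.0.0.0 - 10.255.255.255)
  172.16.0.0/12 (172.16.0.0 - 172.31.255.255)
  192.168.0.0/16 (192.168.0.0 - 192.168.255.255)
Private (in 10.0.0.0/8)


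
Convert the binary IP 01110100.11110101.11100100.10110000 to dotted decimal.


01110100 = 116
11110101 = 245
11100100 = 228
10110000 = 176
IP: 116.245.228.176


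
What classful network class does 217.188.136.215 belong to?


First octet: 217
Binary: 11011001
110xxxxx -> Class C (192-223)
Class C, default mask 255.255.255.0 (/24)


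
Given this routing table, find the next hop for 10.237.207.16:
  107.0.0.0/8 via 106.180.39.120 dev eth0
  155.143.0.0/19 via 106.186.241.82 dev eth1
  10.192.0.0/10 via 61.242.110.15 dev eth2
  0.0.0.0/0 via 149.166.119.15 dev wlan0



Longest prefix match for 10.237.207.16:
  /8 107.0.0.0: no
  /19 155.143.0.0: no
  /10 10.192.0.0: MATCH
  /0 0.0.0.0: MATCH
Selected: next-hop 61.242.110.15 via eth2 (matched /10)


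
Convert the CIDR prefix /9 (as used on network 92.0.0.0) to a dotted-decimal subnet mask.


/9 means 9 network bits, 23 host bits
Binary: 11111111100000000000000000000000
Mask: 255.128.0.0


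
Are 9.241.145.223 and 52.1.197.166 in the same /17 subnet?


Mask: 255.255.128.0
9.241.145.223 AND mask = 9.241.128.0
52.1.197.166 AND mask = 52.1.128.0
No, different subnets (9.241.128.0 vs 52.1.128.0)


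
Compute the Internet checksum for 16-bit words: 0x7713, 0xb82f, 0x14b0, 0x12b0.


Sum all words (with carry folding):
+ 0x7713 = 0x7713
+ 0xb82f = 0x2f43
+ 0x14b0 = 0x43f3
+ 0x12b0 = 0x56a3
One's complement: ~0x56a3
Checksum = 0xa95c


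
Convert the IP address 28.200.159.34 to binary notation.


28 = 00011100
200 = 11001000
159 = 10011111
34 = 00100010
Binary: 00011100.11001000.10011111.00100010


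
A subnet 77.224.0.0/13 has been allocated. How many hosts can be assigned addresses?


Host bits = 32 - 13 = 19
Total addresses = 2^19 = 524288
Usable = total - 2 (network and broadcast)
Usable hosts: 524286


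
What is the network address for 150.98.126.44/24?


IP:   10010110.01100010.01111110.00101100
Mask: 11111111.11111111.11111111.00000000
AND operation:
Net:  10010110.01100010.01111110.00000000
Network: 150.98.126.0/24


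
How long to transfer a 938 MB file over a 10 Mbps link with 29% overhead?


Effective throughput = 10 * (1 - 29/100) = 7.1 Mbps
File size in Mb = 938 * 8 = 7504 Mb
Time = 7504 / 7.1
Time = 1056.9014 seconds


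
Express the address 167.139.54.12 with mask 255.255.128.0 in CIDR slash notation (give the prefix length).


Binary: 11111111.11111111.10000000.00000000
Count leading 1s
Prefix: /17


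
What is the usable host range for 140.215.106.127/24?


Network: 140.215.106.0
Broadcast: 140.215.106.255
First usable = network + 1
Last usable = broadcast - 1
Range: 140.215.106.1 to 140.215.106.254


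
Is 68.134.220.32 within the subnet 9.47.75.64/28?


Subnet network: 9.47.75.64
Test IP AND mask: 68.134.220.32
No, 68.134.220.32 is not in 9.47.75.64/28


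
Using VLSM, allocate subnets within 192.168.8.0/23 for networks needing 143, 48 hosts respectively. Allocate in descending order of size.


143 hosts -> /24 (254 usable): 192.168.8.0/24
48 hosts -> /26 (62 usable): 192.168.9.0/26
Allocation: 192.168.8.0/24 (143 hosts, 254 usable); 192.168.9.0/26 (48 hosts, 62 usable)


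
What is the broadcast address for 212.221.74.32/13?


Network: 212.216.0.0/13
Host bits = 19
Set all host bits to 1:
Broadcast: 212.223.255.255


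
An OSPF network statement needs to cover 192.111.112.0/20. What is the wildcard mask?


Subnet mask: 255.255.240.0
Wildcard = 255.255.255.255 - subnet mask
255 - 255 = 0
255 - 255 = 0
255 - 240 = 15
255 - 0 = 255
Wildcard: 0.0.15.255


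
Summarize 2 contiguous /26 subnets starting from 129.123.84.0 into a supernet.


Original prefix: /26
Number of subnets: 2 = 2^1
New prefix = 26 - 1 = 25
Supernet: 129.123.84.0/25


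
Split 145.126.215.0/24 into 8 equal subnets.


New prefix = 24 + 3 = 27
Each subnet has 32 addresses
  145.126.215.0/27
  145.126.215.32/27
  145.126.215.64/27
  145.126.215.96/27
  145.126.215.128/27
  145.126.215.160/27
  145.126.215.192/27
  145.126.215.224/27
Subnets: 145.126.215.0/27, 145.126.215.32/27, 145.126.215.64/27, 145.126.215.96/27, 145.126.215.128/27, 145.126.215.160/27, 145.126.215.192/27, 145.126.215.224/27


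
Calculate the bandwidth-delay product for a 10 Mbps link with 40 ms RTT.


BDP = bandwidth * RTT
= 10 Mbps * 40 ms
= 10 * 1e6 * 40 / 1000 bits
= 400000 bits
= 50000 bytes
= 48.8281 KB
BDP = 400000 bits (50000 bytes)
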